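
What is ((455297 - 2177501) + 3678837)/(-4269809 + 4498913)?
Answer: 652211/76368 ≈ 8.5404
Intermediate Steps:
((455297 - 2177501) + 3678837)/(-4269809 + 4498913) = (-1722204 + 3678837)/229104 = 1956633*(1/229104) = 652211/76368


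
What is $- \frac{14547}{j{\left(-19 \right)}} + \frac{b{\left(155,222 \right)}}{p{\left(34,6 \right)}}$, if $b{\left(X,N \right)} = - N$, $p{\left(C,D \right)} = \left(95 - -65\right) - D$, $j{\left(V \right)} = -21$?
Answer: $\frac{7604}{11} \approx 691.27$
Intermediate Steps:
$p{\left(C,D \right)} = 160 - D$ ($p{\left(C,D \right)} = \left(95 + 65\right) - D = 160 - D$)
$- \frac{14547}{j{\left(-19 \right)}} + \frac{b{\left(155,222 \right)}}{p{\left(34,6 \right)}} = - \frac{14547}{-21} + \frac{\left(-1\right) 222}{160 - 6} = \left(-14547\right) \left(- \frac{1}{21}\right) - \frac{222}{160 - 6} = \frac{4849}{7} - \frac{222}{154} = \frac{4849}{7} - \frac{111}{77} = \frac{7604}{11}$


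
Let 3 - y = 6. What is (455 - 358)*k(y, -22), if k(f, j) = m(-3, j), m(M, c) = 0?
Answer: 0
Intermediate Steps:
y = -3 (y = 3 - 1*6 = 3 - 6 = -3)
k(f, j) = 0
(455 - 358)*k(y, -22) = (455 - 358)*0 = 97*0 = 0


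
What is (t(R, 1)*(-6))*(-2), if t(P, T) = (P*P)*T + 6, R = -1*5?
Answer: 372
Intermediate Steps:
R = -5
t(P, T) = 6 + T*P² (t(P, T) = P²*T + 6 = T*P² + 6 = 6 + T*P²)
(t(R, 1)*(-6))*(-2) = ((6 + 1*(-5)²)*(-6))*(-2) = ((6 + 1*25)*(-6))*(-2) = ((6 + 25)*(-6))*(-2) = (31*(-6))*(-2) = -186*(-2) = 372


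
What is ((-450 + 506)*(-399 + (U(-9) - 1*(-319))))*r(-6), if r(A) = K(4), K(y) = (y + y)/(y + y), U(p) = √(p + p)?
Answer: -4480 + 168*I*√2 ≈ -4480.0 + 237.59*I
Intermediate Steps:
U(p) = √2*√p (U(p) = √(2*p) = √2*√p)
K(y) = 1 (K(y) = (2*y)/((2*y)) = (2*y)*(1/(2*y)) = 1)
r(A) = 1
((-450 + 506)*(-399 + (U(-9) - 1*(-319))))*r(-6) = ((-450 + 506)*(-399 + (√2*√(-9) - 1*(-319))))*1 = (56*(-399 + (√2*(3*I) + 319)))*1 = (56*(-399 + (3*I*√2 + 319)))*1 = (56*(-399 + (319 + 3*I*√2)))*1 = (56*(-80 + 3*I*√2))*1 = (-4480 + 168*I*√2)*1 = -4480 + 168*I*√2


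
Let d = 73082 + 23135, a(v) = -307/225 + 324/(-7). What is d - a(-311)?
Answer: 151616824/1575 ≈ 96265.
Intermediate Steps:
a(v) = -75049/1575 (a(v) = -307*1/225 + 324*(-⅐) = -307/225 - 324/7 = -75049/1575)
d = 96217
d - a(-311) = 96217 - 1*(-75049/1575) = 96217 + 75049/1575 = 151616824/1575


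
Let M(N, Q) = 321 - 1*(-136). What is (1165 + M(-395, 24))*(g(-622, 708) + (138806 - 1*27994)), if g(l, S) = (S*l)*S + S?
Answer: -505536343936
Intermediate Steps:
M(N, Q) = 457 (M(N, Q) = 321 + 136 = 457)
g(l, S) = S + l*S**2 (g(l, S) = l*S**2 + S = S + l*S**2)
(1165 + M(-395, 24))*(g(-622, 708) + (138806 - 1*27994)) = (1165 + 457)*(708*(1 + 708*(-622)) + (138806 - 1*27994)) = 1622*(708*(1 - 440376) + (138806 - 27994)) = 1622*(708*(-440375) + 110812) = 1622*(-311785500 + 110812) = 1622*(-311674688) = -505536343936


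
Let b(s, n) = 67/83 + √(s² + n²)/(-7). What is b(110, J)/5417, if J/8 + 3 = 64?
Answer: 67/449611 - 2*√62561/37919 ≈ -0.013043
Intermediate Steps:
J = 488 (J = -24 + 8*64 = -24 + 512 = 488)
b(s, n) = 67/83 - √(n² + s²)/7 (b(s, n) = 67*(1/83) + √(n² + s²)*(-⅐) = 67/83 - √(n² + s²)/7)
b(110, J)/5417 = (67/83 - √(488² + 110²)/7)/5417 = (67/83 - √(238144 + 12100)/7)*(1/5417) = (67/83 - 2*√62561/7)*(1/5417) = 67/449611 - 2*√62561/37919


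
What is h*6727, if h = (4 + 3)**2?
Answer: 329623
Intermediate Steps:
h = 49 (h = 7**2 = 49)
h*6727 = 49*6727 = 329623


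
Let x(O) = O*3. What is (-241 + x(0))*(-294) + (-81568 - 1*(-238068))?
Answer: 227354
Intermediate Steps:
x(O) = 3*O
(-241 + x(0))*(-294) + (-81568 - 1*(-238068)) = (-241 + 3*0)*(-294) + (-81568 - 1*(-238068)) = (-241 + 0)*(-294) + (-81568 + 238068) = -241*(-294) + 156500 = 70854 + 156500 = 227354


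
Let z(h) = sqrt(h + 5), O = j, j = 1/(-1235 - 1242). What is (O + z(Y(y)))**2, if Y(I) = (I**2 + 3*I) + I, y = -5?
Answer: 61355291/6135529 - 2*sqrt(10)/2477 ≈ 9.9975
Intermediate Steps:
Y(I) = I**2 + 4*I
j = -1/2477 (j = 1/(-2477) = -1/2477 ≈ -0.00040371)
O = -1/2477 ≈ -0.00040371
z(h) = sqrt(5 + h)
(O + z(Y(y)))**2 = (-1/2477 + sqrt(5 - 5*(4 - 5)))**2 = (-1/2477 + sqrt(5 - 5*(-1)))**2 = (-1/2477 + sqrt(5 + 5))**2 = (-1/2477 + sqrt(10))**2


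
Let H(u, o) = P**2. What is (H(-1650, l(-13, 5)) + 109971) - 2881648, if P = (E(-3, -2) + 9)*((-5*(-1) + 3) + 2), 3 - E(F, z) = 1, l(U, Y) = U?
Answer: -2759577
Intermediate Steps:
E(F, z) = 2 (E(F, z) = 3 - 1*1 = 3 - 1 = 2)
P = 110 (P = (2 + 9)*((-5*(-1) + 3) + 2) = 11*((5 + 3) + 2) = 11*(8 + 2) = 11*10 = 110)
H(u, o) = 12100 (H(u, o) = 110**2 = 12100)
(H(-1650, l(-13, 5)) + 109971) - 2881648 = (12100 + 109971) - 2881648 = 122071 - 2881648 = -2759577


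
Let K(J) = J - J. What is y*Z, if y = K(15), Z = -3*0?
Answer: 0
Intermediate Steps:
K(J) = 0
Z = 0
y = 0
y*Z = 0*0 = 0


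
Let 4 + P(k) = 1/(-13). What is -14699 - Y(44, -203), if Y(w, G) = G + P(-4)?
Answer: -188395/13 ≈ -14492.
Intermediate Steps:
P(k) = -53/13 (P(k) = -4 + 1/(-13) = -4 - 1/13 = -53/13)
Y(w, G) = -53/13 + G (Y(w, G) = G - 53/13 = -53/13 + G)
-14699 - Y(44, -203) = -14699 - (-53/13 - 203) = -14699 - 1*(-2692/13) = -14699 + 2692/13 = -188395/13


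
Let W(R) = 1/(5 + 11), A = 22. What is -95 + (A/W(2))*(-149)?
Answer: -52543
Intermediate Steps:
W(R) = 1/16
-95 + (A/W(2))*(-149) = -95 + (22/(1/16))*(-149) = -95 + (22*16)*(-149) = -95 + 352*(-149) = -95 - 52448 = -52543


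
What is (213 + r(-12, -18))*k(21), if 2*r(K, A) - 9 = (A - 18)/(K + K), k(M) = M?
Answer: 18333/4 ≈ 4583.3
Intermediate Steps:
r(K, A) = 9/2 + (-18 + A)/(4*K) (r(K, A) = 9/2 + ((A - 18)/(K + K))/2 = 9/2 + ((-18 + A)/((2*K)))/2 = 9/2 + ((-18 + A)*(1/(2*K)))/2 = 9/2 + ((-18 + A)/(2*K))/2 = 9/2 + (-18 + A)/(4*K))
(213 + r(-12, -18))*k(21) = (213 + (¼)*(-18 - 18 + 18*(-12))/(-12))*21 = (213 + (¼)*(-1/12)*(-18 - 18 - 216))*21 = (213 + (¼)*(-1/12)*(-252))*21 = (213 + 21/4)*21 = (873/4)*21 = 18333/4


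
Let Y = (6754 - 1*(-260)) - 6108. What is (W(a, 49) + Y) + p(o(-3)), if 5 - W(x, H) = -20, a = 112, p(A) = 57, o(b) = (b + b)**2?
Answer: 988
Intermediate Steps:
o(b) = 4*b**2 (o(b) = (2*b)**2 = 4*b**2)
W(x, H) = 25 (W(x, H) = 5 - 1*(-20) = 5 + 20 = 25)
Y = 906 (Y = (6754 + 260) - 6108 = 7014 - 6108 = 906)
(W(a, 49) + Y) + p(o(-3)) = (25 + 906) + 57 = 931 + 57 = 988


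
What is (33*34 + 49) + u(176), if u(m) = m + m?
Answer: 1523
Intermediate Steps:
u(m) = 2*m
(33*34 + 49) + u(176) = (33*34 + 49) + 2*176 = (1122 + 49) + 352 = 1171 + 352 = 1523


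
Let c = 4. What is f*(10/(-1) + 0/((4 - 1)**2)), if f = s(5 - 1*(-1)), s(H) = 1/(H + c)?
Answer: -1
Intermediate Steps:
s(H) = 1/(4 + H) (s(H) = 1/(H + 4) = 1/(4 + H))
f = 1/10 (f = 1/(4 + (5 - 1*(-1))) = 1/(4 + (5 + 1)) = 1/(4 + 6) = 1/10 ≈ 0.10000)
f*(10/(-1) + 0/((4 - 1)**2)) = (10/(-1) + 0/((4 - 1)**2))/10 = (10*(-1) + 0/(3**2))/10 = (-10 + 0/9)/10 = (-10 + 0*(1/9))/10 = (-10 + 0)/10 = (1/10)*(-10) = -1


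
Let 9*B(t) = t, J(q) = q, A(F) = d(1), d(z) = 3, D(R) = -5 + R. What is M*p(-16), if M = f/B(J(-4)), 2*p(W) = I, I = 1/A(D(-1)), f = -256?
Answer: 96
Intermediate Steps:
A(F) = 3
I = ⅓ (I = 1/3 = ⅓ ≈ 0.33333)
B(t) = t/9
p(W) = ⅙ (p(W) = (½)*(⅓) = ⅙)
M = 576 (M = -256/((⅑)*(-4)) = -256/(-4/9) = -256*(-9/4) = 576)
M*p(-16) = 576*(⅙) = 96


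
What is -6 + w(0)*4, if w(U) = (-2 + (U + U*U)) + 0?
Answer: -14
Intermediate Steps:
w(U) = -2 + U + U² (w(U) = (-2 + (U + U²)) + 0 = (-2 + U + U²) + 0 = -2 + U + U²)
-6 + w(0)*4 = -6 + (-2 + 0 + 0²)*4 = -6 + (-2 + 0 + 0)*4 = -6 - 2*4 = -6 - 8 = -14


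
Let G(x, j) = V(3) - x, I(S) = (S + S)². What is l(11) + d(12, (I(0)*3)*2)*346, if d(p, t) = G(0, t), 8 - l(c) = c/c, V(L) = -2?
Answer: -685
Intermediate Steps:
I(S) = 4*S² (I(S) = (2*S)² = 4*S²)
l(c) = 7 (l(c) = 8 - c/c = 8 - 1*1 = 8 - 1 = 7)
G(x, j) = -2 - x
d(p, t) = -2 (d(p, t) = -2 - 1*0 = -2 + 0 = -2)
l(11) + d(12, (I(0)*3)*2)*346 = 7 - 2*346 = 7 - 692 = -685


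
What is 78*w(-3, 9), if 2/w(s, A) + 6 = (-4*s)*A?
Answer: 26/17 ≈ 1.5294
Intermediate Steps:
w(s, A) = 2/(-6 - 4*A*s) (w(s, A) = 2/(-6 + (-4*s)*A) = 2/(-6 - 4*A*s))
78*w(-3, 9) = 78*(-1/(3 + 2*9*(-3))) = 78*(-1/(3 - 54)) = 78*(-1/(-51)) = 78*(-1*(-1/51)) = 78*(1/51) = 26/17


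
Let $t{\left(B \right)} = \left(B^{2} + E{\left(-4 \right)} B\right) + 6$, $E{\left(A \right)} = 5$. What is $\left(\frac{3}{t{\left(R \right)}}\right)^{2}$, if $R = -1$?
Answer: $\frac{9}{4} \approx 2.25$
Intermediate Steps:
$t{\left(B \right)} = 6 + B^{2} + 5 B$ ($t{\left(B \right)} = \left(B^{2} + 5 B\right) + 6 = 6 + B^{2} + 5 B$)
$\left(\frac{3}{t{\left(R \right)}}\right)^{2} = \left(\frac{3}{6 + \left(-1\right)^{2} + 5 \left(-1\right)}\right)^{2} = \left(\frac{3}{6 + 1 - 5}\right)^{2} = \left(\frac{3}{2}\right)^{2} = \frac{9}{4}$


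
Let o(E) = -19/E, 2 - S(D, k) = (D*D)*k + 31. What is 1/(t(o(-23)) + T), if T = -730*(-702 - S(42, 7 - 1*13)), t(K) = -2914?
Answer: 1/8214696 ≈ 1.2173e-7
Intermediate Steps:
S(D, k) = -29 - k*D² (S(D, k) = 2 - ((D*D)*k + 31) = 2 - (D²*k + 31) = 2 - (k*D² + 31) = 2 - (31 + k*D²) = 2 + (-31 - k*D²) = -29 - k*D²)
T = 8217610 (T = -730*(-702 - (-29 - 1*(7 - 1*13)*42²)) = -730*(-702 - (-29 - 1*(7 - 13)*1764)) = -730*(-702 - (-29 - 1*(-6)*1764)) = -730*(-702 - (-29 + 10584)) = -730*(-702 - 1*10555) = -730*(-702 - 10555) = -730*(-11257) = 8217610)
1/(t(o(-23)) + T) = 1/(-2914 + 8217610) = 1/8214696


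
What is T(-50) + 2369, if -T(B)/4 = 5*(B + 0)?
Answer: 3369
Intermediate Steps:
T(B) = -20*B (T(B) = -20*(B + 0) = -20*B)
T(-50) + 2369 = -20*(-50) + 2369 = 1000 + 2369 = 3369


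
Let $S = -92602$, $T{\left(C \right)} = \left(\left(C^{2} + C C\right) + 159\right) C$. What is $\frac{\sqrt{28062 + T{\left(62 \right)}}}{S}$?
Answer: $- \frac{2 \sqrt{32161}}{46301} \approx -0.0077465$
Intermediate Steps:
$T{\left(C \right)} = C \left(159 + 2 C^{2}\right)$ ($T{\left(C \right)} = \left(\left(C^{2} + C^{2}\right) + 159\right) C = \left(2 C^{2} + 159\right) C = \left(159 + 2 C^{2}\right) C = C \left(159 + 2 C^{2}\right)$)
$\frac{\sqrt{28062 + T{\left(62 \right)}}}{S} = \frac{\sqrt{28062 + 62 \left(159 + 2 \cdot 62^{2}\right)}}{-92602} = \sqrt{28062 + 62 \left(159 + 2 \cdot 3844\right)} \left(- \frac{1}{92602}\right) = \sqrt{28062 + 62 \left(159 + 7688\right)} \left(- \frac{1}{92602}\right) = \sqrt{28062 + 62 \cdot 7847} \left(- \frac{1}{92602}\right) = \sqrt{28062 + 486514} \left(- \frac{1}{92602}\right) = \sqrt{514576} \left(- \frac{1}{92602}\right) = 4 \sqrt{32161} \left(- \frac{1}{92602}\right) = - \frac{2 \sqrt{32161}}{46301}$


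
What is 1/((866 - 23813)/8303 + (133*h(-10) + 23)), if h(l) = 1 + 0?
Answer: 8303/1272321 ≈ 0.0065259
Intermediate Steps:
h(l) = 1
1/((866 - 23813)/8303 + (133*h(-10) + 23)) = 1/((866 - 23813)/8303 + (133*1 + 23)) = 1/(-22947*1/8303 + (133 + 23)) = 1/(-22947/8303 + 156) = 1/(1272321/8303) = 8303/1272321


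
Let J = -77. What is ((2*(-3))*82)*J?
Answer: 37884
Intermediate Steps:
((2*(-3))*82)*J = ((2*(-3))*82)*(-77) = -6*82*(-77) = -492*(-77) = 37884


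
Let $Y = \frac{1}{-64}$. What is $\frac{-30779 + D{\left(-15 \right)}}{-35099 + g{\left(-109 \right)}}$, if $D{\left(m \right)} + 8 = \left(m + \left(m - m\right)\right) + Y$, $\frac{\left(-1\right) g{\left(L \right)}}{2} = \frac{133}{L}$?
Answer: $\frac{214874861}{244833600} \approx 0.87764$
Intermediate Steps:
$g{\left(L \right)} = - \frac{266}{L}$ ($g{\left(L \right)} = - 2 \frac{133}{L} = - \frac{266}{L}$)
$Y = - \frac{1}{64} \approx -0.015625$
$D{\left(m \right)} = - \frac{513}{64} + m$ ($D{\left(m \right)} = -8 + \left(\left(m + \left(m - m\right)\right) - \frac{1}{64}\right) = -8 + \left(\left(m + 0\right) - \frac{1}{64}\right) = -8 + \left(m - \frac{1}{64}\right) = -8 + \left(- \frac{1}{64} + m\right) = - \frac{513}{64} + m$)
$\frac{-30779 + D{\left(-15 \right)}}{-35099 + g{\left(-109 \right)}} = \frac{-30779 - \frac{1473}{64}}{-35099 - \frac{266}{-109}} = \frac{-30779 - \frac{1473}{64}}{-35099 - - \frac{266}{109}} = - \frac{1971329}{64 \left(-35099 + \frac{266}{109}\right)} = - \frac{1971329}{64 \left(- \frac{3825525}{109}\right)} = \left(- \frac{1971329}{64}\right) \left(- \frac{109}{3825525}\right) = \frac{214874861}{244833600}$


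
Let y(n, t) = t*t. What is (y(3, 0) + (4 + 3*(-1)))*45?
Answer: 45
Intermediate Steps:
y(n, t) = t²
(y(3, 0) + (4 + 3*(-1)))*45 = (0² + (4 + 3*(-1)))*45 = (0 + (4 - 3))*45 = (0 + 1)*45 = 1*45 = 45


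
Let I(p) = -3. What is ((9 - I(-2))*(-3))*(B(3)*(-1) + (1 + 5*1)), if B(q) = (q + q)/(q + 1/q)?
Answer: -756/5 ≈ -151.20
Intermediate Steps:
B(q) = 2*q/(q + 1/q) (B(q) = (2*q)/(q + 1/q) = 2*q/(q + 1/q))
((9 - I(-2))*(-3))*(B(3)*(-1) + (1 + 5*1)) = ((9 - 1*(-3))*(-3))*((2*3²/(1 + 3²))*(-1) + (1 + 5*1)) = ((9 + 3)*(-3))*((2*9/(1 + 9))*(-1) + (1 + 5)) = (12*(-3))*((2*9/10)*(-1) + 6) = -36*((2*9*(⅒))*(-1) + 6) = -36*((9/5)*(-1) + 6) = -36*(-9/5 + 6) = -36*21/5 = -756/5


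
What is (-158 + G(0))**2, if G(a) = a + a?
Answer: 24964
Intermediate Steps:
G(a) = 2*a
(-158 + G(0))**2 = (-158 + 2*0)**2 = (-158 + 0)**2 = (-158)**2 = 24964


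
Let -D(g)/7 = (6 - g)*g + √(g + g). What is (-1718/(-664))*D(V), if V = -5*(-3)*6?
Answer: 11364570/83 - 18039*√5/166 ≈ 1.3668e+5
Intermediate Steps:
V = 90 (V = 15*6 = 90)
D(g) = -7*g*(6 - g) - 7*√2*√g (D(g) = -7*((6 - g)*g + √(g + g)) = -7*(g*(6 - g) + √(2*g)) = -7*(g*(6 - g) + √2*√g) = -7*g*(6 - g) - 7*√2*√g)
(-1718/(-664))*D(V) = (-1718/(-664))*(-42*90 + 7*90² - 7*√2*√90) = (-1718*(-1/664))*(-3780 + 7*8100 - 7*√2*3*√10) = 859*(-3780 + 56700 - 42*√5)/332 = 859*(52920 - 42*√5)/332 = 11364570/83 - 18039*√5/166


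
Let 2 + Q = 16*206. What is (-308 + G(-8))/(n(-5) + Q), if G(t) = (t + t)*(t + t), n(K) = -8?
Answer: -26/1643 ≈ -0.015825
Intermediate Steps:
Q = 3294 (Q = -2 + 16*206 = -2 + 3296 = 3294)
G(t) = 4*t² (G(t) = (2*t)*(2*t) = 4*t²)
(-308 + G(-8))/(n(-5) + Q) = (-308 + 4*(-8)²)/(-8 + 3294) = (-308 + 4*64)/3286 = (-308 + 256)*(1/3286) = -52*1/3286 = -26/1643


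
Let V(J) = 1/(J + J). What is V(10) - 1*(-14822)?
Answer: 296441/20 ≈ 14822.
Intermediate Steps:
V(J) = 1/(2*J)
V(10) - 1*(-14822) = (½)/10 - 1*(-14822) = (½)*(⅒) + 14822 = 1/20 + 14822 = 296441/20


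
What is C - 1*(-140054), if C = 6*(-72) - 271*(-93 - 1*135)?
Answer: 201410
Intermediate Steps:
C = 61356 (C = -432 - 271*(-93 - 135) = -432 - 271*(-228) = -432 + 61788 = 61356)
C - 1*(-140054) = 61356 - 1*(-140054) = 61356 + 140054 = 201410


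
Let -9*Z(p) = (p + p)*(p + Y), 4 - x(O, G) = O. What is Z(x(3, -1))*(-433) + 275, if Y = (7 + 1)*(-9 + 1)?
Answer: -5787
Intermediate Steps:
x(O, G) = 4 - O
Y = -64 (Y = 8*(-8) = -64)
Z(p) = -2*p*(-64 + p)/9 (Z(p) = -(p + p)*(p - 64)/9 = -2*p*(-64 + p)/9)
Z(x(3, -1))*(-433) + 275 = (2*(4 - 1*3)*(64 - (4 - 1*3))/9)*(-433) + 275 = (2*(4 - 3)*(64 - (4 - 3))/9)*(-433) + 275 = ((2/9)*1*(64 - 1*1))*(-433) + 275 = ((2/9)*1*(64 - 1))*(-433) + 275 = ((2/9)*1*63)*(-433) + 275 = 14*(-433) + 275 = -6062 + 275 = -5787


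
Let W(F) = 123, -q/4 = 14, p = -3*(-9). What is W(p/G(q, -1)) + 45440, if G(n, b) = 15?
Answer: 45563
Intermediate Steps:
p = 27
q = -56 (q = -4*14 = -56)
W(p/G(q, -1)) + 45440 = 123 + 45440 = 45563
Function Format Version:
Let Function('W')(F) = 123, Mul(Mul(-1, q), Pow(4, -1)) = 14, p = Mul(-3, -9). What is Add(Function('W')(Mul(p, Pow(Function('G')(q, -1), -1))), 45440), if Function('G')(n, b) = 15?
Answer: 45563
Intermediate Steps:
p = 27
q = -56 (q = Mul(-4, 14) = -56)
Add(Function('W')(Mul(p, Pow(Function('G')(q, -1), -1))), 45440) = Add(123, 45440) = 45563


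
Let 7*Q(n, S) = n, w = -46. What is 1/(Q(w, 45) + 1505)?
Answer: 7/10489 ≈ 0.00066737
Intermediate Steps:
Q(n, S) = n/7
1/(Q(w, 45) + 1505) = 1/((1/7)*(-46) + 1505) = 1/(-46/7 + 1505) = 1/(10489/7) = 7/10489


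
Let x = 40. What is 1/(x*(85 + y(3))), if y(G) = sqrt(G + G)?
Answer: 17/57752 - sqrt(6)/288760 ≈ 0.00028588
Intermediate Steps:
y(G) = sqrt(2)*sqrt(G) (y(G) = sqrt(2*G) = sqrt(2)*sqrt(G))
1/(x*(85 + y(3))) = 1/(40*(85 + sqrt(2)*sqrt(3))) = 1/(40*(85 + sqrt(6))) = 1/(3400 + 40*sqrt(6))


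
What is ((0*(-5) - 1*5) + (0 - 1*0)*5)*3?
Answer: -15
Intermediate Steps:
((0*(-5) - 1*5) + (0 - 1*0)*5)*3 = ((0 - 5) + (0 + 0)*5)*3 = (-5 + 0*5)*3 = (-5 + 0)*3 = -5*3 = -15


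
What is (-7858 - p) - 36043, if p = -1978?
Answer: -41923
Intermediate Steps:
(-7858 - p) - 36043 = (-7858 - 1*(-1978)) - 36043 = (-7858 + 1978) - 36043 = -5880 - 36043 = -41923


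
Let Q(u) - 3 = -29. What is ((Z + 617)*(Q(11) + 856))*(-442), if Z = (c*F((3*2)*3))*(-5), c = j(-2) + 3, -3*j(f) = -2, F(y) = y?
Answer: -105288820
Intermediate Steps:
j(f) = 2/3 (j(f) = -1/3*(-2) = 2/3)
c = 11/3 (c = 2/3 + 3 = 11/3 ≈ 3.6667)
Q(u) = -26 (Q(u) = 3 - 29 = -26)
Z = -330 (Z = (11*((3*2)*3)/3)*(-5) = (11*(6*3)/3)*(-5) = ((11/3)*18)*(-5) = 66*(-5) = -330)
((Z + 617)*(Q(11) + 856))*(-442) = ((-330 + 617)*(-26 + 856))*(-442) = (287*830)*(-442) = 238210*(-442) = -105288820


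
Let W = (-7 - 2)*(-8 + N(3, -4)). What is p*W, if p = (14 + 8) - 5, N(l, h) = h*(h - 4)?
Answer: -3672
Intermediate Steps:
N(l, h) = h*(-4 + h)
W = -216 (W = (-7 - 2)*(-8 - 4*(-4 - 4)) = -9*(-8 - 4*(-8)) = -9*(-8 + 32) = -9*24 = -216)
p = 17 (p = 22 - 5 = 17)
p*W = 17*(-216) = -3672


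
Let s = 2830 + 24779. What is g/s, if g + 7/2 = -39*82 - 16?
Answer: -2145/18406 ≈ -0.11654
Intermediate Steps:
s = 27609
g = -6435/2 (g = -7/2 + (-39*82 - 16) = -7/2 + (-3198 - 16) = -7/2 - 3214 = -6435/2 ≈ -3217.5)
g/s = -6435/2/27609 = -6435/2*1/27609 = -2145/18406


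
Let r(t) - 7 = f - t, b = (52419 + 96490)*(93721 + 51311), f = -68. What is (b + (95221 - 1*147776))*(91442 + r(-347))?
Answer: 1981005360267024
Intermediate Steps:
b = 21596570088 (b = 148909*145032 = 21596570088)
r(t) = -61 - t (r(t) = 7 + (-68 - t) = -61 - t)
(b + (95221 - 1*147776))*(91442 + r(-347)) = (21596570088 + (95221 - 1*147776))*(91442 + (-61 - 1*(-347))) = (21596570088 + (95221 - 147776))*(91442 + (-61 + 347)) = (21596570088 - 52555)*(91442 + 286) = 21596517533*91728 = 1981005360267024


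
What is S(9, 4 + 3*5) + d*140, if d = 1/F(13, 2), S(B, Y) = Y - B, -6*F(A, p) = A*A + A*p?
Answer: 74/13 ≈ 5.6923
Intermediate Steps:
F(A, p) = -A**2/6 - A*p/6 (F(A, p) = -(A*A + A*p)/6 = -(A**2 + A*p)/6 = -A**2/6 - A*p/6)
d = -2/65 (d = 1/(-1/6*13*(13 + 2)) = 1/(-1/6*13*15) = 1/(-65/2) = -2/65 ≈ -0.030769)
S(9, 4 + 3*5) + d*140 = ((4 + 3*5) - 1*9) - 2/65*140 = ((4 + 15) - 9) - 56/13 = (19 - 9) - 56/13 = 10 - 56/13 = 74/13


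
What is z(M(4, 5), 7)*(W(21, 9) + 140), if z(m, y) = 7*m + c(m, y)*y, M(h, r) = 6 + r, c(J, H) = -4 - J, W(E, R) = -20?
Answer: -3360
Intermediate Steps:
z(m, y) = 7*m + y*(-4 - m) (z(m, y) = 7*m + (-4 - m)*y = 7*m + y*(-4 - m))
z(M(4, 5), 7)*(W(21, 9) + 140) = (7*(6 + 5) - 1*7*(4 + (6 + 5)))*(-20 + 140) = (7*11 - 1*7*(4 + 11))*120 = (77 - 1*7*15)*120 = (77 - 105)*120 = -28*120 = -3360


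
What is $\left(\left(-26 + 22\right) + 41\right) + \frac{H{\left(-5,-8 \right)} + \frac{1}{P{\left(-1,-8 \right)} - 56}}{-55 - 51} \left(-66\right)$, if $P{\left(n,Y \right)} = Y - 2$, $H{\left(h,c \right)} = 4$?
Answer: $\frac{4185}{106} \approx 39.481$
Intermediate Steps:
$P{\left(n,Y \right)} = -2 + Y$
$\left(\left(-26 + 22\right) + 41\right) + \frac{H{\left(-5,-8 \right)} + \frac{1}{P{\left(-1,-8 \right)} - 56}}{-55 - 51} \left(-66\right) = \left(\left(-26 + 22\right) + 41\right) + \frac{4 + \frac{1}{\left(-2 - 8\right) - 56}}{-55 - 51} \left(-66\right) = \left(-4 + 41\right) + \frac{4 + \frac{1}{-10 - 56}}{-106} \left(-66\right) = 37 + \left(4 + \frac{1}{-66}\right) \left(- \frac{1}{106}\right) \left(-66\right) = 37 + \left(4 - \frac{1}{66}\right) \left(- \frac{1}{106}\right) \left(-66\right) = 37 + \frac{263}{66} \left(- \frac{1}{106}\right) \left(-66\right) = 37 - - \frac{263}{106} = 37 + \frac{263}{106} = \frac{4185}{106}$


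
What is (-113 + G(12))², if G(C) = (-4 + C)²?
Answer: 2401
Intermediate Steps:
(-113 + G(12))² = (-113 + (-4 + 12)²)² = (-113 + 8²)² = (-113 + 64)² = (-49)² = 2401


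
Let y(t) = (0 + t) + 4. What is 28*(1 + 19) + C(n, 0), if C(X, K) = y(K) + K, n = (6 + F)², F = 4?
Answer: 564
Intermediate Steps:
y(t) = 4 + t (y(t) = t + 4 = 4 + t)
n = 100 (n = (6 + 4)² = 10² = 100)
C(X, K) = 4 + 2*K (C(X, K) = (4 + K) + K = 4 + 2*K)
28*(1 + 19) + C(n, 0) = 28*(1 + 19) + (4 + 2*0) = 28*20 + (4 + 0) = 560 + 4 = 564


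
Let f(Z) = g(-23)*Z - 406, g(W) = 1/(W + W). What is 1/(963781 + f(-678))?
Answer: 23/22157964 ≈ 1.0380e-6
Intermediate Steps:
g(W) = 1/(2*W)
f(Z) = -406 - Z/46 (f(Z) = ((½)/(-23))*Z - 406 = ((½)*(-1/23))*Z - 406 = -Z/46 - 406 = -406 - Z/46)
1/(963781 + f(-678)) = 1/(963781 + (-406 - 1/46*(-678))) = 1/(963781 + (-406 + 339/23)) = 1/(963781 - 8999/23) = 1/(22157964/23) = 23/22157964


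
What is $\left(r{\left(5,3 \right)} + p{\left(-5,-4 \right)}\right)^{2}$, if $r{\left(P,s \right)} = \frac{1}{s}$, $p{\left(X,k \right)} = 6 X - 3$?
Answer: $\frac{9604}{9} \approx 1067.1$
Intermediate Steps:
$p{\left(X,k \right)} = -3 + 6 X$
$\left(r{\left(5,3 \right)} + p{\left(-5,-4 \right)}\right)^{2} = \left(\frac{1}{3} + \left(-3 + 6 \left(-5\right)\right)\right)^{2} = \left(\frac{1}{3} - 33\right)^{2} = \left(- \frac{98}{3}\right)^{2} = \frac{9604}{9}$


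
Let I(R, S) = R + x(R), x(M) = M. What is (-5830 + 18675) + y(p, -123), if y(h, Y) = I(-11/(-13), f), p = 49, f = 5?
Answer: 167007/13 ≈ 12847.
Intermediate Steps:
I(R, S) = 2*R (I(R, S) = R + R = 2*R)
y(h, Y) = 22/13 (y(h, Y) = 2*(-11/(-13)) = 2*(-11*(-1/13)) = 2*(11/13) = 22/13)
(-5830 + 18675) + y(p, -123) = (-5830 + 18675) + 22/13 = 12845 + 22/13 = 167007/13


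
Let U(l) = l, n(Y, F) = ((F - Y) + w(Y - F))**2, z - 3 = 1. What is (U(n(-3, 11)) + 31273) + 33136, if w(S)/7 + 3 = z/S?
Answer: 64490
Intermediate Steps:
z = 4 (z = 3 + 1 = 4)
w(S) = -21 + 28/S (w(S) = -21 + 7*(4/S) = -21 + 28/S)
n(Y, F) = (-21 + F - Y + 28/(Y - F))**2 (n(Y, F) = ((F - Y) + (-21 + 28/(Y - F)))**2 = (-21 + F - Y + 28/(Y - F))**2)
(U(n(-3, 11)) + 31273) + 33136 = ((28 + (11 - 1*(-3))*(21 - 3 - 1*11))**2/(11 - 1*(-3))**2 + 31273) + 33136 = ((28 + (11 + 3)*(21 - 3 - 11))**2/(11 + 3)**2 + 31273) + 33136 = ((28 + 14*7)**2/14**2 + 31273) + 33136 = ((28 + 98)**2*(1/196) + 31273) + 33136 = (126**2*(1/196) + 31273) + 33136 = (15876*(1/196) + 31273) + 33136 = (81 + 31273) + 33136 = 31354 + 33136 = 64490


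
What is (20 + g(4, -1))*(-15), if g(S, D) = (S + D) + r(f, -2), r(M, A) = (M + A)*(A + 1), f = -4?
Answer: -435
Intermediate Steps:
r(M, A) = (1 + A)*(A + M) (r(M, A) = (A + M)*(1 + A) = (1 + A)*(A + M))
g(S, D) = 6 + D + S (g(S, D) = (S + D) + (-2 - 4 + (-2)² - 2*(-4)) = (D + S) + (-2 - 4 + 4 + 8) = (D + S) + 6 = 6 + D + S)
(20 + g(4, -1))*(-15) = (20 + (6 - 1 + 4))*(-15) = (20 + 9)*(-15) = 29*(-15) = -435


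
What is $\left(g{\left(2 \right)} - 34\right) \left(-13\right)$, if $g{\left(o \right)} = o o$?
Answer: $390$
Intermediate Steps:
$g{\left(o \right)} = o^{2}$
$\left(g{\left(2 \right)} - 34\right) \left(-13\right) = \left(2^{2} - 34\right) \left(-13\right) = \left(4 - 34\right) \left(-13\right) = \left(-30\right) \left(-13\right) = 390$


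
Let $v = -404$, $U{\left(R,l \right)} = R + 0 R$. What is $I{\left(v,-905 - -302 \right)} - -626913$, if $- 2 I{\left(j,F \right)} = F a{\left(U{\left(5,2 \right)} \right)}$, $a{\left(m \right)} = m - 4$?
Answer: $\frac{1254429}{2} \approx 6.2721 \cdot 10^{5}$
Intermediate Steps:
$U{\left(R,l \right)} = R$ ($U{\left(R,l \right)} = R + 0 = R$)
$a{\left(m \right)} = -4 + m$ ($a{\left(m \right)} = m - 4 = -4 + m$)
$I{\left(j,F \right)} = - \frac{F}{2}$ ($I{\left(j,F \right)} = - \frac{F \left(-4 + 5\right)}{2} = - \frac{F 1}{2} = - \frac{F}{2}$)
$I{\left(v,-905 - -302 \right)} - -626913 = - \frac{-905 - -302}{2} - -626913 = - \frac{-905 + 302}{2} + 626913 = \left(- \frac{1}{2}\right) \left(-603\right) + 626913 = \frac{603}{2} + 626913 = \frac{1254429}{2}$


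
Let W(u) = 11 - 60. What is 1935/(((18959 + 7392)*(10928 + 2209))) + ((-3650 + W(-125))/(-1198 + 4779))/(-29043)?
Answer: 54879260034/1333445691937723 ≈ 4.1156e-5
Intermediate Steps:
W(u) = -49
1935/(((18959 + 7392)*(10928 + 2209))) + ((-3650 + W(-125))/(-1198 + 4779))/(-29043) = 1935/(((18959 + 7392)*(10928 + 2209))) + ((-3650 - 49)/(-1198 + 4779))/(-29043) = 1935/((26351*13137)) - 3699/3581*(-1/29043) = 1935/346173087 - 3699*1/3581*(-1/29043) = 1935*(1/346173087) - 3699/3581*(-1/29043) = 645/115391029 + 411/11555887 = 54879260034/1333445691937723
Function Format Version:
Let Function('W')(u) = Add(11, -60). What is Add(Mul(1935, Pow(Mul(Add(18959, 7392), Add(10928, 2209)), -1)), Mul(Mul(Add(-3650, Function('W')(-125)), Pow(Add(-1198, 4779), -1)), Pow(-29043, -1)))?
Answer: Rational(54879260034, 1333445691937723) ≈ 4.1156e-5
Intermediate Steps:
Function('W')(u) = -49
Add(Mul(1935, Pow(Mul(Add(18959, 7392), Add(10928, 2209)), -1)), Mul(Mul(Add(-3650, Function('W')(-125)), Pow(Add(-1198, 4779), -1)), Pow(-29043, -1))) = Add(Mul(1935, Pow(Mul(Add(18959, 7392), Add(10928, 2209)), -1)), Mul(Mul(Add(-3650, -49), Pow(Add(-1198, 4779), -1)), Pow(-29043, -1))) = Add(Mul(1935, Pow(Mul(26351, 13137), -1)), Mul(Mul(-3699, Pow(3581, -1)), Rational(-1, 29043))) = Add(Mul(1935, Pow(346173087, -1)), Mul(Mul(-3699, Rational(1, 3581)), Rational(-1, 29043))) = Add(Mul(1935, Rational(1, 346173087)), Mul(Rational(-3699, 3581), Rational(-1, 29043))) = Add(Rational(645, 115391029), Rational(411, 11555887)) = Rational(54879260034, 1333445691937723)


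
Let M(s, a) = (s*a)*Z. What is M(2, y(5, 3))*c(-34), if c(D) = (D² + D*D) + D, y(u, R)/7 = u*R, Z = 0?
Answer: 0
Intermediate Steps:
y(u, R) = 7*R*u (y(u, R) = 7*(u*R) = 7*(R*u) = 7*R*u)
c(D) = D + 2*D² (c(D) = (D² + D²) + D = 2*D² + D = D + 2*D²)
M(s, a) = 0 (M(s, a) = (s*a)*0 = (a*s)*0 = 0)
M(2, y(5, 3))*c(-34) = 0*(-34*(1 + 2*(-34))) = 0*(-34*(1 - 68)) = 0*(-34*(-67)) = 0*2278 = 0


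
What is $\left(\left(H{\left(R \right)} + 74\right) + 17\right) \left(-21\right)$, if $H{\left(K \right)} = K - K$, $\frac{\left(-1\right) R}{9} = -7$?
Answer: $-1911$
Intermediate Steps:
$R = 63$ ($R = \left(-9\right) \left(-7\right) = 63$)
$H{\left(K \right)} = 0$
$\left(\left(H{\left(R \right)} + 74\right) + 17\right) \left(-21\right) = \left(\left(0 + 74\right) + 17\right) \left(-21\right) = \left(74 + 17\right) \left(-21\right) = 91 \left(-21\right) = -1911$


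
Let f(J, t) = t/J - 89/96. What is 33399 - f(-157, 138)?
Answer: 503416949/15072 ≈ 33401.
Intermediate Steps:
f(J, t) = -89/96 + t/J (f(J, t) = t/J - 89*1/96 = t/J - 89/96 = -89/96 + t/J)
33399 - f(-157, 138) = 33399 - (-89/96 + 138/(-157)) = 33399 - (-89/96 + 138*(-1/157)) = 33399 - (-89/96 - 138/157) = 33399 - 1*(-27221/15072) = 33399 + 27221/15072 = 503416949/15072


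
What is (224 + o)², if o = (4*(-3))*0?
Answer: 50176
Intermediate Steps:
o = 0 (o = -12*0 = 0)
(224 + o)² = (224 + 0)² = 224² = 50176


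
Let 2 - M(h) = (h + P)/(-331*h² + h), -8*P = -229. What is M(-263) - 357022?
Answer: -21797453382065/61053872 ≈ -3.5702e+5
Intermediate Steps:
P = 229/8 (P = -⅛*(-229) = 229/8 ≈ 28.625)
M(h) = 2 - (229/8 + h)/(h - 331*h²) (M(h) = 2 - (h + 229/8)/(-331*h² + h) = 2 - (229/8 + h)/(h - 331*h²))
M(-263) - 357022 = (229/8 - 1*(-263) + 662*(-263)²)/((-263)*(-1 + 331*(-263))) - 357022 = -(229/8 + 263 + 662*69169)/(263*(-1 - 87053)) - 357022 = -1/263*(229/8 + 263 + 45789878)/(-87054) - 357022 = -1/263*(-1/87054)*366321357/8 - 357022 = 122107119/61053872 - 357022 = -21797453382065/61053872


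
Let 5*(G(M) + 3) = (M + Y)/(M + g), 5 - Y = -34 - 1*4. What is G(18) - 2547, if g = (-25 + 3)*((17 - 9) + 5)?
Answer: -3417061/1340 ≈ -2550.0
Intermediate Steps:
Y = 43 (Y = 5 - (-34 - 1*4) = 5 - (-34 - 4) = 5 - 1*(-38) = 5 + 38 = 43)
g = -286 (g = -22*(8 + 5) = -22*13 = -286)
G(M) = -3 + (43 + M)/(5*(-286 + M)) (G(M) = -3 + ((M + 43)/(M - 286))/5 = -3 + ((43 + M)/(-286 + M))/5 = -3 + (43 + M)/(5*(-286 + M)))
G(18) - 2547 = 7*(619 - 2*18)/(5*(-286 + 18)) - 2547 = (7/5)*(619 - 36)/(-268) - 2547 = (7/5)*(-1/268)*583 - 2547 = -4081/1340 - 2547 = -3417061/1340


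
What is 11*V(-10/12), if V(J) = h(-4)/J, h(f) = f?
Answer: 264/5 ≈ 52.800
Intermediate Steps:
V(J) = -4/J
11*V(-10/12) = 11*(-4/((-10/12))) = 11*(-4/((-10*1/12))) = 11*(-4/(-5/6)) = 11*(-4*(-6/5)) = 11*(24/5) = 264/5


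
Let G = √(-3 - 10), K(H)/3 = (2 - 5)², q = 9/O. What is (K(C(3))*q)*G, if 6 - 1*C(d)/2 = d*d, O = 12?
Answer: 81*I*√13/4 ≈ 73.012*I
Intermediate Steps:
C(d) = 12 - 2*d² (C(d) = 12 - 2*d*d = 12 - 2*d²)
q = ¾ (q = 9/12 = 9*(1/12) = ¾ ≈ 0.75000)
K(H) = 27 (K(H) = 3*(2 - 5)² = 3*(-3)² = 3*9 = 27)
G = I*√13 (G = √(-13) = I*√13 ≈ 3.6056*I)
(K(C(3))*q)*G = (27*(¾))*(I*√13) = 81*(I*√13)/4 = 81*I*√13/4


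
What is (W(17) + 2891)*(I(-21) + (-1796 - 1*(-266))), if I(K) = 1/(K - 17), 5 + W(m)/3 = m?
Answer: -170178707/38 ≈ -4.4784e+6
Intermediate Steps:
W(m) = -15 + 3*m
I(K) = 1/(-17 + K)
(W(17) + 2891)*(I(-21) + (-1796 - 1*(-266))) = ((-15 + 3*17) + 2891)*(1/(-17 - 21) + (-1796 - 1*(-266))) = ((-15 + 51) + 2891)*(1/(-38) + (-1796 + 266)) = (36 + 2891)*(-1/38 - 1530) = 2927*(-58141/38) = -170178707/38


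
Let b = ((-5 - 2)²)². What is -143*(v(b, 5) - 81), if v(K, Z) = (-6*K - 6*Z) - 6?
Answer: 2076789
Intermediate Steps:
b = 2401 (b = ((-7)²)² = 49² = 2401)
v(K, Z) = -6 - 6*K - 6*Z
-143*(v(b, 5) - 81) = -143*((-6 - 6*2401 - 6*5) - 81) = -143*((-6 - 14406 - 30) - 81) = -143*(-14442 - 81) = -143*(-14523) = 2076789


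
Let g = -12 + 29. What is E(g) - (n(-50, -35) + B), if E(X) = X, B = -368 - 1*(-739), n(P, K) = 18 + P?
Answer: -322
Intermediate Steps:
B = 371 (B = -368 + 739 = 371)
g = 17
E(g) - (n(-50, -35) + B) = 17 - ((18 - 50) + 371) = 17 - (-32 + 371) = 17 - 1*339 = 17 - 339 = -322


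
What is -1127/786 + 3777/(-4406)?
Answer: -1983571/865779 ≈ -2.2911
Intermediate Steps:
-1127/786 + 3777/(-4406) = -1127*1/786 + 3777*(-1/4406) = -1127/786 - 3777/4406 = -1983571/865779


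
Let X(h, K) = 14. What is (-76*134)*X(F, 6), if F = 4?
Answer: -142576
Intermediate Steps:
(-76*134)*X(F, 6) = -76*134*14 = -10184*14 = -142576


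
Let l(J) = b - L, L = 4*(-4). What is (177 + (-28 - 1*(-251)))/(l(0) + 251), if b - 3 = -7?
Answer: 400/263 ≈ 1.5209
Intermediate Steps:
L = -16
b = -4 (b = 3 - 7 = -4)
l(J) = 12 (l(J) = -4 - 1*(-16) = -4 + 16 = 12)
(177 + (-28 - 1*(-251)))/(l(0) + 251) = (177 + (-28 - 1*(-251)))/(12 + 251) = (177 + (-28 + 251))/263 = (177 + 223)*(1/263) = 400*(1/263) = 400/263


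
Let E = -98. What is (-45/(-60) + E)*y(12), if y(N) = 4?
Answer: -389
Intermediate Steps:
(-45/(-60) + E)*y(12) = (-45/(-60) - 98)*4 = (-45*(-1/60) - 98)*4 = (3/4 - 98)*4 = -389/4*4 = -389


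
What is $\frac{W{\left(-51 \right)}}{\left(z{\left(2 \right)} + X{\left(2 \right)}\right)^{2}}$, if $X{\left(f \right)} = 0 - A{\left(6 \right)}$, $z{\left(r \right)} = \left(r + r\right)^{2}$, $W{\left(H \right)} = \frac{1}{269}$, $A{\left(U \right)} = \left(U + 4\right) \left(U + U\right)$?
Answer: $\frac{1}{2909504} \approx 3.437 \cdot 10^{-7}$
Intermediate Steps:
$A{\left(U \right)} = 2 U \left(4 + U\right)$ ($A{\left(U \right)} = \left(4 + U\right) 2 U = 2 U \left(4 + U\right)$)
$W{\left(H \right)} = \frac{1}{269}$
$z{\left(r \right)} = 4 r^{2}$ ($z{\left(r \right)} = \left(2 r\right)^{2} = 4 r^{2}$)
$X{\left(f \right)} = -120$ ($X{\left(f \right)} = 0 - 2 \cdot 6 \left(4 + 6\right) = 0 - 2 \cdot 6 \cdot 10 = 0 - 120 = -120$)
$\frac{W{\left(-51 \right)}}{\left(z{\left(2 \right)} + X{\left(2 \right)}\right)^{2}} = \frac{1}{269 \left(4 \cdot 2^{2} - 120\right)^{2}} = \frac{1}{269 \left(4 \cdot 4 - 120\right)^{2}} = \frac{1}{269 \left(16 - 120\right)^{2}} = \frac{1}{269 \left(-104\right)^{2}} = \frac{1}{269 \cdot 10816} = \frac{1}{269} \cdot \frac{1}{10816} = \frac{1}{2909504}$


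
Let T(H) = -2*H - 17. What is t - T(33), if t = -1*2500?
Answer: -2417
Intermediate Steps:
T(H) = -17 - 2*H
t = -2500
t - T(33) = -2500 - (-17 - 2*33) = -2500 - (-17 - 66) = -2500 - 1*(-83) = -2500 + 83 = -2417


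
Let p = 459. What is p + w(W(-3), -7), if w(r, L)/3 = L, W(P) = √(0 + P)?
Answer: 438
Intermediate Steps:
W(P) = √P
w(r, L) = 3*L
p + w(W(-3), -7) = 459 + 3*(-7) = 459 - 21 = 438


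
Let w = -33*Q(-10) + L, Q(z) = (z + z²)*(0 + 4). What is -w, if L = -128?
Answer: 12008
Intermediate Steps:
Q(z) = 4*z + 4*z² (Q(z) = (z + z²)*4 = 4*z + 4*z²)
w = -12008 (w = -132*(-10)*(1 - 10) - 128 = -132*(-10)*(-9) - 128 = -33*360 - 128 = -11880 - 128 = -12008)
-w = -1*(-12008) = 12008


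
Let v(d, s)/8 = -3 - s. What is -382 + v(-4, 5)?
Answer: -446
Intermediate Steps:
v(d, s) = -24 - 8*s (v(d, s) = 8*(-3 - s) = -24 - 8*s)
-382 + v(-4, 5) = -382 + (-24 - 8*5) = -382 + (-24 - 40) = -382 - 64 = -446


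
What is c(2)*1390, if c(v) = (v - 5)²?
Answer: 12510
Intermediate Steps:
c(v) = (-5 + v)²
c(2)*1390 = (-5 + 2)²*1390 = (-3)²*1390 = 9*1390 = 12510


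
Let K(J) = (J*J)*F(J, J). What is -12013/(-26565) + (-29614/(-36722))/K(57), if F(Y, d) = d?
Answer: 277881236032/614487967335 ≈ 0.45222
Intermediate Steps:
K(J) = J³ (K(J) = (J*J)*J = J²*J = J³)
-12013/(-26565) + (-29614/(-36722))/K(57) = -12013/(-26565) + (-29614/(-36722))/(57³) = -12013*(-1/26565) - 29614*(-1/36722)/185193 = 12013/26565 + (14807/18361)*(1/185193) = 12013/26565 + 14807/3400328673 = 277881236032/614487967335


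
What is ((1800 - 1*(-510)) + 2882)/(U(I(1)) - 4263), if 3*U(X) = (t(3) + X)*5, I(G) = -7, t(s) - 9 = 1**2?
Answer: -2596/2129 ≈ -1.2194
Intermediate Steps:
t(s) = 10 (t(s) = 9 + 1**2 = 9 + 1 = 10)
U(X) = 50/3 + 5*X/3 (U(X) = ((10 + X)*5)/3 = (50 + 5*X)/3 = 50/3 + 5*X/3)
((1800 - 1*(-510)) + 2882)/(U(I(1)) - 4263) = ((1800 - 1*(-510)) + 2882)/((50/3 + (5/3)*(-7)) - 4263) = ((1800 + 510) + 2882)/((50/3 - 35/3) - 4263) = (2310 + 2882)/(5 - 4263) = 5192/(-4258) = 5192*(-1/4258) = -2596/2129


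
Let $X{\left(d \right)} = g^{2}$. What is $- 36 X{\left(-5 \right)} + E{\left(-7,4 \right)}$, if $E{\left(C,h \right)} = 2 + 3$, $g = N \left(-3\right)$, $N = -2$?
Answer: $-1291$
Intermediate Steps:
$g = 6$ ($g = \left(-2\right) \left(-3\right) = 6$)
$X{\left(d \right)} = 36$ ($X{\left(d \right)} = 6^{2} = 36$)
$E{\left(C,h \right)} = 5$
$- 36 X{\left(-5 \right)} + E{\left(-7,4 \right)} = \left(-36\right) 36 + 5 = -1296 + 5 = -1291$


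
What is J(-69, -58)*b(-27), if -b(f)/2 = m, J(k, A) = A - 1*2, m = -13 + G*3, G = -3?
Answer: -2640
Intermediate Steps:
m = -22 (m = -13 - 3*3 = -13 - 9 = -22)
J(k, A) = -2 + A (J(k, A) = A - 2 = -2 + A)
b(f) = 44 (b(f) = -2*(-22) = 44)
J(-69, -58)*b(-27) = (-2 - 58)*44 = -60*44 = -2640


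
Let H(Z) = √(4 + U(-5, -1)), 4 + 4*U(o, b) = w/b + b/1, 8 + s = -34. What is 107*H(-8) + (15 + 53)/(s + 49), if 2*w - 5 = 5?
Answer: 68/7 + 107*√6/2 ≈ 140.76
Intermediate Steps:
s = -42 (s = -8 - 34 = -42)
w = 5 (w = 5/2 + (½)*5 = 5/2 + 5/2 = 5)
U(o, b) = -1 + b/4 + 5/(4*b) (U(o, b) = -1 + (5/b + b/1)/4 = -1 + (5/b + b*1)/4 = -1 + (5/b + b)/4 = -1 + (b + 5/b)/4 = -1 + (b/4 + 5/(4*b)) = -1 + b/4 + 5/(4*b))
H(Z) = √6/2 (H(Z) = √(4 + (¼)*(5 - (-4 - 1))/(-1)) = √(4 + (¼)*(-1)*(5 - 1*(-5))) = √(4 + (¼)*(-1)*(5 + 5)) = √(4 + (¼)*(-1)*10) = √(4 - 5/2) = √(3/2) = √6/2)
107*H(-8) + (15 + 53)/(s + 49) = 107*(√6/2) + (15 + 53)/(-42 + 49) = 107*√6/2 + 68/7 = 68/7 + 107*√6/2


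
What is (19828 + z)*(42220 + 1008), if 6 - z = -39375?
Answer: 2559486652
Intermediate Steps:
z = 39381 (z = 6 - 1*(-39375) = 6 + 39375 = 39381)
(19828 + z)*(42220 + 1008) = (19828 + 39381)*(42220 + 1008) = 59209*43228 = 2559486652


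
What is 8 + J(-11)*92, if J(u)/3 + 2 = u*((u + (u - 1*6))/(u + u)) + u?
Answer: -7444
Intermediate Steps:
J(u) = -15 + 6*u (J(u) = -6 + 3*(u*((u + (u - 1*6))/(u + u)) + u) = -6 + 3*(u*((u + (u - 6))/((2*u))) + u) = -6 + 3*(u*((u + (-6 + u))*(1/(2*u))) + u) = -6 + 3*(u*((-6 + 2*u)*(1/(2*u))) + u) = -6 + 3*(u*((-6 + 2*u)/(2*u)) + u) = -6 + 3*((-3 + u) + u) = -6 + 3*(-3 + 2*u) = -6 + (-9 + 6*u) = -15 + 6*u)
8 + J(-11)*92 = 8 + (-15 + 6*(-11))*92 = 8 + (-15 - 66)*92 = 8 - 81*92 = 8 - 7452 = -7444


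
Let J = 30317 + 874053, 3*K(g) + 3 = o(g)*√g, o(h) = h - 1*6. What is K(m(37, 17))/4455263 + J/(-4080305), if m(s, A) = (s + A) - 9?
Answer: -805842055923/3635766379043 + 39*√5/4455263 ≈ -0.22162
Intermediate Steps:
m(s, A) = -9 + A + s (m(s, A) = (A + s) - 9 = -9 + A + s)
o(h) = -6 + h (o(h) = h - 6 = -6 + h)
K(g) = -1 + √g*(-6 + g)/3 (K(g) = -1 + ((-6 + g)*√g)/3 = -1 + (√g*(-6 + g))/3 = -1 + √g*(-6 + g)/3)
J = 904370
K(m(37, 17))/4455263 + J/(-4080305) = (-1 + √(-9 + 17 + 37)*(-6 + (-9 + 17 + 37))/3)/4455263 + 904370/(-4080305) = (-1 + √45*(-6 + 45)/3)*(1/4455263) + 904370*(-1/4080305) = (-1 + (⅓)*(3*√5)*39)*(1/4455263) - 180874/816061 = (-1 + 39*√5)*(1/4455263) - 180874/816061 = (-1/4455263 + 39*√5/4455263) - 180874/816061 = -805842055923/3635766379043 + 39*√5/4455263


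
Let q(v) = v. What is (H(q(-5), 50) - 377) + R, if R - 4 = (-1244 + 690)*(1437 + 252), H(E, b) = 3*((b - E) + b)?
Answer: -935764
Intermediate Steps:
H(E, b) = -3*E + 6*b (H(E, b) = 3*(-E + 2*b) = -3*E + 6*b)
R = -935702 (R = 4 + (-1244 + 690)*(1437 + 252) = 4 - 554*1689 = 4 - 935706 = -935702)
(H(q(-5), 50) - 377) + R = ((-3*(-5) + 6*50) - 377) - 935702 = ((15 + 300) - 377) - 935702 = (315 - 377) - 935702 = -62 - 935702 = -935764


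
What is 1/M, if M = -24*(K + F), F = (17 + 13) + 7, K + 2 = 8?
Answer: -1/1032 ≈ -0.00096899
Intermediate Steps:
K = 6 (K = -2 + 8 = 6)
F = 37 (F = 30 + 7 = 37)
M = -1032 (M = -24*(6 + 37) = -24*43 = -1032)
1/M = 1/(-1032) = -1/1032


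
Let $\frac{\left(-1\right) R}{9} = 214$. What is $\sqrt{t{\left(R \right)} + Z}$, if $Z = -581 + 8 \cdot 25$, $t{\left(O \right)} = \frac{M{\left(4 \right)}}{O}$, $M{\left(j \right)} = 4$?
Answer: $\frac{i \sqrt{39258835}}{321} \approx 19.519 i$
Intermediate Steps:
$R = -1926$ ($R = \left(-9\right) 214 = -1926$)
$t{\left(O \right)} = \frac{4}{O}$
$Z = -381$ ($Z = -581 + 200 = -381$)
$\sqrt{t{\left(R \right)} + Z} = \sqrt{\frac{4}{-1926} - 381} = \sqrt{4 \left(- \frac{1}{1926}\right) - 381} = \sqrt{- \frac{2}{963} - 381} = \sqrt{- \frac{366905}{963}} = \frac{i \sqrt{39258835}}{321}$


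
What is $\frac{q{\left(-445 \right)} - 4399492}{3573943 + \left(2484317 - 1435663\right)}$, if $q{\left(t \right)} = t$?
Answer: $- \frac{4399937}{4622597} \approx -0.95183$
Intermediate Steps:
$\frac{q{\left(-445 \right)} - 4399492}{3573943 + \left(2484317 - 1435663\right)} = \frac{-445 - 4399492}{3573943 + \left(2484317 - 1435663\right)} = - \frac{4399937}{3573943 + \left(2484317 - 1435663\right)} = - \frac{4399937}{3573943 + 1048654} = - \frac{4399937}{4622597}$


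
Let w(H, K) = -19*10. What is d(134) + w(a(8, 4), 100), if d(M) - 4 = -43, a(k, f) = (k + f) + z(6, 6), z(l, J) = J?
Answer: -229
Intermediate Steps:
a(k, f) = 6 + f + k (a(k, f) = (k + f) + 6 = (f + k) + 6 = 6 + f + k)
w(H, K) = -190
d(M) = -39 (d(M) = 4 - 43 = -39)
d(134) + w(a(8, 4), 100) = -39 - 190 = -229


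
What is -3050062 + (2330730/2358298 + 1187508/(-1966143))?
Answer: -2357062760931742177/772791850769 ≈ -3.0501e+6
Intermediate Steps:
-3050062 + (2330730/2358298 + 1187508/(-1966143)) = -3050062 + (2330730*(1/2358298) + 1187508*(-1/1966143)) = -3050062 + (1165365/1179149 - 395836/655381) = -3050062 + 297008455501/772791850769 = -2357062760931742177/772791850769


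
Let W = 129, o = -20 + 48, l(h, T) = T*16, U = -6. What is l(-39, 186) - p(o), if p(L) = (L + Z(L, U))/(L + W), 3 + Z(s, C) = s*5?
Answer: 467067/157 ≈ 2974.9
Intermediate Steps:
Z(s, C) = -3 + 5*s (Z(s, C) = -3 + s*5 = -3 + 5*s)
l(h, T) = 16*T
o = 28
p(L) = (-3 + 6*L)/(129 + L) (p(L) = (L + (-3 + 5*L))/(L + 129) = (-3 + 6*L)/(129 + L))
l(-39, 186) - p(o) = 16*186 - 3*(-1 + 2*28)/(129 + 28) = 2976 - 3*(-1 + 56)/157 = 2976 - 3*55/157 = 2976 - 1*165/157 = 2976 - 165/157 = 467067/157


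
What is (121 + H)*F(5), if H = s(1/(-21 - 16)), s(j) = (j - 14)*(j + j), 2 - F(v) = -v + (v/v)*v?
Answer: 333374/1369 ≈ 243.52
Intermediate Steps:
F(v) = 2 (F(v) = 2 - (-v + (v/v)*v) = 2 - (-v + 1*v) = 2 - (-v + v) = 2 - 1*0 = 2 + 0 = 2)
s(j) = 2*j*(-14 + j) (s(j) = (-14 + j)*(2*j) = 2*j*(-14 + j))
H = 1038/1369 (H = 2*(-14 + 1/(-21 - 16))/(-21 - 16) = 2*(-14 + 1/(-37))/(-37) = 2*(-1/37)*(-14 - 1/37) = 2*(-1/37)*(-519/37) = 1038/1369 ≈ 0.75822)
(121 + H)*F(5) = (121 + 1038/1369)*2 = (166687/1369)*2 = 333374/1369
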